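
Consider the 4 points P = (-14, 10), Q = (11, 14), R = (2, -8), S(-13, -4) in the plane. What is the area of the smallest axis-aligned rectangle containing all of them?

550

x ranges over [-14, 11], width 25.
y ranges over [-8, 14], height 22.
Area = 25 × 22 = 550.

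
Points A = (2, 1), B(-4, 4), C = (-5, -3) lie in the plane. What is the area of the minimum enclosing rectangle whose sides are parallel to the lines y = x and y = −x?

49.5

In coordinates u = x + y, v = x − y the rectangle is axis-aligned; the map (x,y)→(u,v) scales areas by 2.
u-values: 3, 0, -8; range = 3 − (-8) = 11.
v-values: 1, -8, -2; range = 1 − (-8) = 9.
Area = (11 × 9) / 2 = 49.5.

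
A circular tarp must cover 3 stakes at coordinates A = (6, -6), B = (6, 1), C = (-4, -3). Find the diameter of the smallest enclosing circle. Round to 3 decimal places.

11.245

Side lengths²: AB² = 49, AC² = 109, BC² = 116.
Since BC² = 116 < 109 + 49 = 158, the triangle is acute, so the smallest enclosing circle is the circumcircle.
Circumcentre = (1.6, -2.5), r² = 31.61.
Diameter = 2r = 2√(31.61) ≈ 11.245.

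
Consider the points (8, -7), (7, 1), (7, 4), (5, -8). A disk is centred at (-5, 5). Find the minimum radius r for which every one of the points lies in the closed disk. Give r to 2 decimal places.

17.69

The required radius is the distance from (-5, 5) to the farthest point.
Squared distances: 313, 160, 145, 269.
Maximum is 313, attained at (8, -7).
r = √313 ≈ 17.69.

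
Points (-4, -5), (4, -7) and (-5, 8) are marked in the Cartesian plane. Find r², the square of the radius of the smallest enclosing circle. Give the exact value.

76.5

Call the three points A, B, C in the order given.
Side lengths²: AB² = 68, AC² = 170, BC² = 306.
Since BC² = 306 ≥ 170 + 68 = 238, the angle opposite BC is not acute, so the smallest enclosing circle has BC as diameter.
Centre = midpoint of BC = (-0.5, 0.5), r² = 306/4 = 76.5.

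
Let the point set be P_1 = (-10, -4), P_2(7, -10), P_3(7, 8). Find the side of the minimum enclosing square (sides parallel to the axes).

The bounding box has width 17 and height 18.
An axis-aligned square enclosing the set must have side ≥ max(width, height).
So the minimum side is max(17, 18) = 18.

18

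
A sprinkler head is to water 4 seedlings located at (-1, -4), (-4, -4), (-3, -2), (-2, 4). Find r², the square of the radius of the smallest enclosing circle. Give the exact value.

17.265625

By Welzl's lemma the MEC is supported by two points (diametrically opposite) or three points (on a circumcircle).
The minimum enclosing circle is determined by three boundary points: (-1, -4), (-4, -4), (-2, 4).
Their circumcentre is (-2.5, -0.125) with r² = 17.265625.
The farthest remaining point (-3, -2) is at distance² 3.765625 ≤ 17.265625.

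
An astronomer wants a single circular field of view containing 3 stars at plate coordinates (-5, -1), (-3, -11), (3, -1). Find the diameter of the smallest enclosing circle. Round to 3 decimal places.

11.893

Call the three points A, B, C in the order given.
Side lengths²: AB² = 104, AC² = 64, BC² = 136.
Since BC² = 136 < 104 + 64 = 168, the triangle is acute, so the smallest enclosing circle is the circumcircle.
Circumcentre = (-1, -5.4), r² = 35.36.
Diameter = 2r = 2√(35.36) ≈ 11.893.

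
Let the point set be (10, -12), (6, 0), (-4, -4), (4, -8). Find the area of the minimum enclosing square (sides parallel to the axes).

The bounding box has width 14 and height 12.
An axis-aligned square enclosing the set must have side ≥ max(width, height).
So the minimum side is max(14, 12) = 14.
Area = 14² = 196.

196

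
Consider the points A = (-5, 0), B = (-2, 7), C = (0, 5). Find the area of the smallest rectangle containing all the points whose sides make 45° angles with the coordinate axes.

In coordinates u = x + y, v = x − y the rectangle is axis-aligned; the map (x,y)→(u,v) scales areas by 2.
u-values: -5, 5, 5; range = 5 − (-5) = 10.
v-values: -5, -9, -5; range = -5 − (-9) = 4.
Area = (10 × 4) / 2 = 20.

20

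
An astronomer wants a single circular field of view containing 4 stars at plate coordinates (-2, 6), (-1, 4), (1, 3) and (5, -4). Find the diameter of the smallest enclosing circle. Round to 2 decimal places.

12.21

A smallest enclosing disk is always determined by at most three of the input points on its boundary.
The farthest pair is (-2, 6)–(5, -4) with squared distance 149. The circle on this segment as diameter has centre (1.5, 1) and r² = 149/4 = 37.25.
Check (-1, 4): distance² to centre = 15.25 ≤ 37.25, so it lies inside.
All remaining points lie in this disk, and no smaller disk contains both endpoints, so this is the minimum enclosing circle.
Diameter = 2r = 2√(37.25) ≈ 12.21.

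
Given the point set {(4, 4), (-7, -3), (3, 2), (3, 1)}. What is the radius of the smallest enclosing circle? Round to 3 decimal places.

By Welzl's lemma the MEC is supported by two points (diametrically opposite) or three points (on a circumcircle).
The farthest pair is (4, 4)–(-7, -3) with squared distance 170. The circle on this segment as diameter has centre (-1.5, 0.5) and r² = 170/4 = 42.5.
Check (3, 2): distance² to centre = 22.5 ≤ 42.5, so it lies inside.
All remaining points lie in this disk, and no smaller disk contains both endpoints, so this is the minimum enclosing circle.
r = √(42.5) ≈ 6.519.

6.519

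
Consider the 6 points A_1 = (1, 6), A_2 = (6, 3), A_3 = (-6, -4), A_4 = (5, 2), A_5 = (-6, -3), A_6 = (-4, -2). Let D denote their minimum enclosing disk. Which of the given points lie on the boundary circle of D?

The minimum enclosing circle of a finite set is fixed by two of the points (as a diameter) or three (as a circumcircle).
The farthest pair is A_2–A_3 with squared distance 193. The circle on this segment as diameter has centre (0, -0.5) and r² = 193/4 = 48.25.
Check A_1: distance² to centre = 43.25 ≤ 48.25, so it lies inside.
All remaining points lie in this disk, and no smaller disk contains both endpoints, so this is the minimum enclosing circle.
The points at distance exactly r from the centre are A_2, A_3 — 2 points.

A_2, A_3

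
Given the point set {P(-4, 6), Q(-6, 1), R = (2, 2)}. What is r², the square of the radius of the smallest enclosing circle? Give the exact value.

Side lengths²: PQ² = 29, PR² = 52, QR² = 65.
Since QR² = 65 < 52 + 29 = 81, the triangle is acute, so the smallest enclosing circle is the circumcircle.
Circumcentre = (-40/19, 89/38), r² = 24505/1444.

24505/1444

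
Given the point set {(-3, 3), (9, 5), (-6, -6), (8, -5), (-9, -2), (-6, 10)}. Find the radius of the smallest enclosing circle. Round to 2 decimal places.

The minimum enclosing circle of a finite set is fixed by two of the points (as a diameter) or three (as a circumcircle).
The minimum enclosing circle is determined by three boundary points: (-6, -6), (8, -5), (-6, 10).
Their circumcentre is (13/28, 2) with r² = 82937/784.
The farthest remaining point (-9, -2) is at distance² 82769/784 ≤ 82937/784.
r = √(82937/784) ≈ 10.29.

10.29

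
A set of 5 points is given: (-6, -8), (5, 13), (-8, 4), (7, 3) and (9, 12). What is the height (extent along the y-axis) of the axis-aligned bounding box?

21

max y = 13, min y = -8, so height = 21.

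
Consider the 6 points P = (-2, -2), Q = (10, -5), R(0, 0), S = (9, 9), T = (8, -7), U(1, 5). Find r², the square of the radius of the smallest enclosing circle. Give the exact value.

By Welzl's lemma the MEC is supported by two points (diametrically opposite) or three points (on a circumcircle).
The minimum enclosing circle is determined by three boundary points: P, S, T.
Their circumcentre is (35/6, 7/6) with r² = 1285/18.
The farthest remaining point Q is at distance² 997/18 ≤ 1285/18.

1285/18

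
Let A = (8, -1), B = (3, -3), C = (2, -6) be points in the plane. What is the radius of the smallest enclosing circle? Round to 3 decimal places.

3.905

Side lengths²: AB² = 29, AC² = 61, BC² = 10.
Since AC² = 61 ≥ 29 + 10 = 39, the angle opposite AC is not acute, so the smallest enclosing circle has AC as diameter.
Centre = midpoint of AC = (5, -3.5), r² = 61/4 = 15.25.
r = √(15.25) ≈ 3.905.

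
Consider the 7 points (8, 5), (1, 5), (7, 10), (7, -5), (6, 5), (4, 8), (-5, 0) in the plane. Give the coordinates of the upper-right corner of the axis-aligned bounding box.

x-range [-5, 8], y-range [-5, 10].
The upper-right corner is (8, 10).

(8, 10)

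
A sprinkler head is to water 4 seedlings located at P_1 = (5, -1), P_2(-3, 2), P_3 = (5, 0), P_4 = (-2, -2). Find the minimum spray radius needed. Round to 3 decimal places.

A smallest enclosing disk is always determined by at most three of the input points on its boundary.
The farthest pair is P_1–P_2 with squared distance 73. The circle on this segment as diameter has centre (1, 0.5) and r² = 73/4 = 18.25.
Check P_3: distance² to centre = 16.25 ≤ 18.25, so it lies inside.
All remaining points lie in this disk, and no smaller disk contains both endpoints, so this is the minimum enclosing circle.
r = √(18.25) ≈ 4.272.

4.272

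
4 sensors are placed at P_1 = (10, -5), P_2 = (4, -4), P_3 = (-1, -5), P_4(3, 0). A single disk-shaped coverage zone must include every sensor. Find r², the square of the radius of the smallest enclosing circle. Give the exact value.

30.25

The farthest pair is P_1–P_3 with squared distance 121. The circle on this segment as diameter has centre (4.5, -5) and r² = 121/4 = 30.25.
Check P_2: distance² to centre = 1.25 ≤ 30.25, so it lies inside.
All remaining points lie in this disk, and no smaller disk contains both endpoints, so this is the minimum enclosing circle.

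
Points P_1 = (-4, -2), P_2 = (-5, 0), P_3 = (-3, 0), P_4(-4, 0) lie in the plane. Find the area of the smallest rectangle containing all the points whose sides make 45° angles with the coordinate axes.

4.5

In coordinates u = x + y, v = x − y the rectangle is axis-aligned; the map (x,y)→(u,v) scales areas by 2.
u-values: -6, -5, -3, -4; range = -3 − (-6) = 3.
v-values: -2, -5, -3, -4; range = -2 − (-5) = 3.
Area = (3 × 3) / 2 = 4.5.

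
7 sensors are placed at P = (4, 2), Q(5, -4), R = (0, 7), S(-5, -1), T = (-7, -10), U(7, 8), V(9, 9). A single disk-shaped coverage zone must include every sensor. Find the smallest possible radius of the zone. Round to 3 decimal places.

12.420

The minimum enclosing circle of a finite set is fixed by two of the points (as a diameter) or three (as a circumcircle).
The farthest pair is T–V with squared distance 617. The circle on this segment as diameter has centre (1, -0.5) and r² = 617/4 = 154.25.
Check P: distance² to centre = 15.25 ≤ 154.25, so it lies inside.
All remaining points lie in this disk, and no smaller disk contains both endpoints, so this is the minimum enclosing circle.
r = √(154.25) ≈ 12.420.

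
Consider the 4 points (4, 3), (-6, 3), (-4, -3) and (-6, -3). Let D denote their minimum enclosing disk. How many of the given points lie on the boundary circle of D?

The minimum enclosing circle of a finite set is fixed by two of the points (as a diameter) or three (as a circumcircle).
The farthest pair is (4, 3)–(-6, -3) with squared distance 136. The circle on this segment as diameter has centre (-1, 0) and r² = 136/4 = 34.
Check (-6, 3): distance² to centre = 34 ≤ 34, so it lies inside.
All remaining points lie in this disk, and no smaller disk contains both endpoints, so this is the minimum enclosing circle.
The points at distance exactly r from the centre are (4, 3), (-6, 3), (-6, -3) — 3 points.

3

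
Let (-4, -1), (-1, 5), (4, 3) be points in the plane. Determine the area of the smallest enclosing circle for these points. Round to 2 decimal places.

62.83

Call the three points A, B, C in the order given.
Side lengths²: AB² = 45, AC² = 80, BC² = 29.
Since AC² = 80 ≥ 45 + 29 = 74, the angle opposite AC is not acute, so the smallest enclosing circle has AC as diameter.
Centre = midpoint of AC = (0, 1), r² = 80/4 = 20.
Area = π·r² = π·20 ≈ 62.83.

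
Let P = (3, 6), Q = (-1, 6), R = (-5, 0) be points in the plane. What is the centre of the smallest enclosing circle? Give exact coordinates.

(-1, 3)

Side lengths²: PQ² = 16, PR² = 100, QR² = 52.
Since PR² = 100 ≥ 52 + 16 = 68, the angle opposite PR is not acute, so the smallest enclosing circle has PR as diameter.
Centre = midpoint of PR = (-1, 3), r² = 100/4 = 25.
Centre = (-1, 3).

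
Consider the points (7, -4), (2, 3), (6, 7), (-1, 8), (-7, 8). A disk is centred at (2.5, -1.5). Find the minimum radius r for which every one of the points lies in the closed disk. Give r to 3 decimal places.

The required radius is the distance from (2.5, -1.5) to the farthest point.
Squared distances: 26.5, 20.5, 84.5, 102.5, 180.5.
Maximum is 180.5, attained at (-7, 8).
r = √(180.5) ≈ 13.435.

13.435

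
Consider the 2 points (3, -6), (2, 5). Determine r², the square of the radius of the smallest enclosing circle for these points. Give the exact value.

The smallest circle enclosing two points has them as diameter endpoints.
Centre = midpoint = (2.5, -0.5); r² = |(3, -6)−(2, 5)|²/4 = 122/4 = 30.5.

30.5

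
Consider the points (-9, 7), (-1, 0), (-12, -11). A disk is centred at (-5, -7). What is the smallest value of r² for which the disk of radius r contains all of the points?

The required radius is the distance from (-5, -7) to the farthest point.
Squared distances: 212, 65, 65.
Maximum is 212, attained at (-9, 7).

212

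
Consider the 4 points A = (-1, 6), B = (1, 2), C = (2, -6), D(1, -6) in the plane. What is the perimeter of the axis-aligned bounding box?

30

Width = max x − min x = 2 − (-1) = 3.
Height = max y − min y = 6 − (-6) = 12.
Perimeter = 2(3 + 12) = 30.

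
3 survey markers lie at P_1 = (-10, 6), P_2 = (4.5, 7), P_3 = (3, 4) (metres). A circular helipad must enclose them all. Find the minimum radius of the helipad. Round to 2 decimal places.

7.27

Side lengths²: P_1P_2² = 211.25, P_1P_3² = 173, P_2P_3² = 11.25.
Since P_1P_2² = 211.25 ≥ 173 + 11.25 = 184.25, the angle opposite P_1P_2 is not acute, so the smallest enclosing circle has P_1P_2 as diameter.
Centre = midpoint of P_1P_2 = (-2.75, 6.5), r² = 211.25/4 = 52.8125.
r = √(52.8125) ≈ 7.27.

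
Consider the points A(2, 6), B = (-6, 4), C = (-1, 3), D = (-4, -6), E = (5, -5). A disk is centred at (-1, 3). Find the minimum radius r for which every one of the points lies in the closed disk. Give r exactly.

The required radius is the distance from (-1, 3) to the farthest point.
Squared distances: 18, 26, 0, 90, 100.
Maximum is 100, attained at E.
r = √100 = 10.

10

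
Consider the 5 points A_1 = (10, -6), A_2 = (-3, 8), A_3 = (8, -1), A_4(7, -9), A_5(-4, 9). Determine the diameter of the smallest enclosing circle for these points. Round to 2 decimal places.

21.10

By Welzl's lemma the MEC is supported by two points (diametrically opposite) or three points (on a circumcircle).
The farthest pair is A_4–A_5 with squared distance 445. The circle on this segment as diameter has centre (1.5, 0) and r² = 445/4 = 111.25.
Check A_1: distance² to centre = 108.25 ≤ 111.25, so it lies inside.
All remaining points lie in this disk, and no smaller disk contains both endpoints, so this is the minimum enclosing circle.
Diameter = 2r = 2√(111.25) ≈ 21.10.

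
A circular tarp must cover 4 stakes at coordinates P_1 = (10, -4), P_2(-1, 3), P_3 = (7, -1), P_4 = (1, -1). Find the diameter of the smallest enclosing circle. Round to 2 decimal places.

A smallest enclosing disk is always determined by at most three of the input points on its boundary.
The farthest pair is P_1–P_2 with squared distance 170. The circle on this segment as diameter has centre (4.5, -0.5) and r² = 170/4 = 42.5.
Check P_3: distance² to centre = 6.5 ≤ 42.5, so it lies inside.
All remaining points lie in this disk, and no smaller disk contains both endpoints, so this is the minimum enclosing circle.
Diameter = 2r = 2√(42.5) ≈ 13.04.

13.04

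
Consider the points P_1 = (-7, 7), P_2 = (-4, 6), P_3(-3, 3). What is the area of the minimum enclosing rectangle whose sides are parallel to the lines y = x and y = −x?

8

In coordinates u = x + y, v = x − y the rectangle is axis-aligned; the map (x,y)→(u,v) scales areas by 2.
u-values: 0, 2, 0; range = 2 − 0 = 2.
v-values: -14, -10, -6; range = -6 − (-14) = 8.
Area = (2 × 8) / 2 = 8.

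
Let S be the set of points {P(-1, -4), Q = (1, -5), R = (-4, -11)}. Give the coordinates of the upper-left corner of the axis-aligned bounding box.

(-4, -4)

x-range [-4, 1], y-range [-11, -4].
The upper-left corner is (-4, -4).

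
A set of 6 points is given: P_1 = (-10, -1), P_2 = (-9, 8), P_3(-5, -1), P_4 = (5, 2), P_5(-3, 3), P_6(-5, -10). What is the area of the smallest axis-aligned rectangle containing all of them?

x ranges over [-10, 5], width 15.
y ranges over [-10, 8], height 18.
Area = 15 × 18 = 270.

270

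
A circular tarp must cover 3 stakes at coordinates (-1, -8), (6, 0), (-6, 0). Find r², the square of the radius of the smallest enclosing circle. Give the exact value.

Call the three points A, B, C in the order given.
Side lengths²: AB² = 113, AC² = 89, BC² = 144.
Since BC² = 144 < 113 + 89 = 202, the triangle is acute, so the smallest enclosing circle is the circumcircle.
Circumcentre = (0, -1.8125), r² = 39.28515625.

39.28515625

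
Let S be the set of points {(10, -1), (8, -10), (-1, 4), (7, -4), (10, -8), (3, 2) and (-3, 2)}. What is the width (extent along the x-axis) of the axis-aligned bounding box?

max x = 10, min x = -3, so width = 13.

13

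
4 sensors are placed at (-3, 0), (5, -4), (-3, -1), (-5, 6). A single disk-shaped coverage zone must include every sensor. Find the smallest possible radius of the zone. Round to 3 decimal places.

The minimum enclosing circle of a finite set is fixed by two of the points (as a diameter) or three (as a circumcircle).
The farthest pair is (5, -4)–(-5, 6) with squared distance 200. The circle on this segment as diameter has centre (0, 1) and r² = 200/4 = 50.
Check (-3, 0): distance² to centre = 10 ≤ 50, so it lies inside.
All remaining points lie in this disk, and no smaller disk contains both endpoints, so this is the minimum enclosing circle.
r = √50 ≈ 7.071.

7.071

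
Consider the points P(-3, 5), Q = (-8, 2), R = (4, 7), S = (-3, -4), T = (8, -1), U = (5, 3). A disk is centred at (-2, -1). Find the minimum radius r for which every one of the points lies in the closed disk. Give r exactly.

The required radius is the distance from (-2, -1) to the farthest point.
Squared distances: 37, 45, 100, 10, 100, 65.
Maximum is 100, attained at R.
r = √100 = 10.

10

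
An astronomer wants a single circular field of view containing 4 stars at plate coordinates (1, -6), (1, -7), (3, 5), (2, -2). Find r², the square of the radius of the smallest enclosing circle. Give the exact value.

The minimum enclosing circle of a finite set is fixed by two of the points (as a diameter) or three (as a circumcircle).
The farthest pair is (1, -7)–(3, 5) with squared distance 148. The circle on this segment as diameter has centre (2, -1) and r² = 148/4 = 37.
Check (1, -6): distance² to centre = 26 ≤ 37, so it lies inside.
All remaining points lie in this disk, and no smaller disk contains both endpoints, so this is the minimum enclosing circle.

37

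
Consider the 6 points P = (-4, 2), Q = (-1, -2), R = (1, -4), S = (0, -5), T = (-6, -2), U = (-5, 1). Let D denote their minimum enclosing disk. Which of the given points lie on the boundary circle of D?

P, S, T

The farthest pair is P–S with squared distance 65. The circle on this segment as diameter has centre (-2, -1.5) and r² = 65/4 = 16.25.
Check Q: distance² to centre = 1.25 ≤ 16.25, so it lies inside.
All remaining points lie in this disk, and no smaller disk contains both endpoints, so this is the minimum enclosing circle.
The points at distance exactly r from the centre are P, S, T — 3 points.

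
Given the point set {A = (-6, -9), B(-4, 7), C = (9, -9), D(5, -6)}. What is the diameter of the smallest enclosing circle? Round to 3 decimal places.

20.776

A smallest enclosing disk is always determined by at most three of the input points on its boundary.
The minimum enclosing circle is determined by three boundary points: A, B, C.
Their circumcentre is (1.5, -1.8125) with r² = 107.91015625.
The farthest remaining point D is at distance² 29.78515625 ≤ 107.91015625.
Diameter = 2r = 2√(107.91015625) ≈ 20.776.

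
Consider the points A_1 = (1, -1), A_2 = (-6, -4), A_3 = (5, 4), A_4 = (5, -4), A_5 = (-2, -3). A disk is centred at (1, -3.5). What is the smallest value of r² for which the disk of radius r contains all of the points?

The required radius is the distance from (1, -3.5) to the farthest point.
Squared distances: 6.25, 49.25, 72.25, 16.25, 9.25.
Maximum is 72.25, attained at A_3.

72.25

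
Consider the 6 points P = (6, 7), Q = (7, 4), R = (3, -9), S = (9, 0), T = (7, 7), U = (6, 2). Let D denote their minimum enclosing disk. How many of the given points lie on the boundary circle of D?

A smallest enclosing disk is always determined by at most three of the input points on its boundary.
The farthest pair is R–T with squared distance 272. The circle on this segment as diameter has centre (5, -1) and r² = 272/4 = 68.
Check P: distance² to centre = 65 ≤ 68, so it lies inside.
All remaining points lie in this disk, and no smaller disk contains both endpoints, so this is the minimum enclosing circle.
The points at distance exactly r from the centre are R, T — 2 points.

2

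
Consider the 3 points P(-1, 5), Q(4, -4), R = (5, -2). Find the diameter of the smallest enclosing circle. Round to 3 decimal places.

10.296

Side lengths²: PQ² = 106, PR² = 85, QR² = 5.
Since PQ² = 106 ≥ 85 + 5 = 90, the angle opposite PQ is not acute, so the smallest enclosing circle has PQ as diameter.
Centre = midpoint of PQ = (1.5, 0.5), r² = 106/4 = 26.5.
Diameter = 2r = 2√(26.5) ≈ 10.296.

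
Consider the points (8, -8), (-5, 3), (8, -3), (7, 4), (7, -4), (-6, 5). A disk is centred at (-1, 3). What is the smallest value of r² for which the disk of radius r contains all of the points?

202

The required radius is the distance from (-1, 3) to the farthest point.
Squared distances: 202, 16, 117, 65, 113, 29.
Maximum is 202, attained at (8, -8).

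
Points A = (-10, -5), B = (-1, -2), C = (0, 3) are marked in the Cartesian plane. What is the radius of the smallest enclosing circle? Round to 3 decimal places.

Side lengths²: AB² = 90, AC² = 164, BC² = 26.
Since AC² = 164 ≥ 90 + 26 = 116, the angle opposite AC is not acute, so the smallest enclosing circle has AC as diameter.
Centre = midpoint of AC = (-5, -1), r² = 164/4 = 41.
r = √41 ≈ 6.403.

6.403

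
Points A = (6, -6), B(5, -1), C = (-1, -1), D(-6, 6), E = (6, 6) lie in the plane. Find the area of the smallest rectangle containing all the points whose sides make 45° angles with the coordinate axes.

In coordinates u = x + y, v = x − y the rectangle is axis-aligned; the map (x,y)→(u,v) scales areas by 2.
u-values: 0, 4, -2, 0, 12; range = 12 − (-2) = 14.
v-values: 12, 6, 0, -12, 0; range = 12 − (-12) = 24.
Area = (14 × 24) / 2 = 168.

168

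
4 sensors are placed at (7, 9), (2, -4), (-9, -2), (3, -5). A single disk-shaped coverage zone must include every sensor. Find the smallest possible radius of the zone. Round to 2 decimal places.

A smallest enclosing disk is always determined by at most three of the input points on its boundary.
The farthest pair is (7, 9)–(-9, -2) with squared distance 377. The circle on this segment as diameter has centre (-1, 3.5) and r² = 377/4 = 94.25.
Check (2, -4): distance² to centre = 65.25 ≤ 94.25, so it lies inside.
All remaining points lie in this disk, and no smaller disk contains both endpoints, so this is the minimum enclosing circle.
r = √(94.25) ≈ 9.71.

9.71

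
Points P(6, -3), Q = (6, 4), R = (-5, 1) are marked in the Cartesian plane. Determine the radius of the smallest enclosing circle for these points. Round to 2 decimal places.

Side lengths²: PQ² = 49, PR² = 137, QR² = 130.
Since PR² = 137 < 130 + 49 = 179, the triangle is acute, so the smallest enclosing circle is the circumcircle.
Circumcentre = (23/22, 0.5), r² = 8905/242.
r = √(8905/242) ≈ 6.07.

6.07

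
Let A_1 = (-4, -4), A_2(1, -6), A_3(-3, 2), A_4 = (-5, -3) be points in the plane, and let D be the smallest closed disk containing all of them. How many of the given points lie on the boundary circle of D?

By Welzl's lemma the MEC is supported by two points (diametrically opposite) or three points (on a circumcircle).
The farthest pair is A_2–A_3 with squared distance 80. The circle on this segment as diameter has centre (-1, -2) and r² = 80/4 = 20.
Check A_1: distance² to centre = 13 ≤ 20, so it lies inside.
All remaining points lie in this disk, and no smaller disk contains both endpoints, so this is the minimum enclosing circle.
The points at distance exactly r from the centre are A_2, A_3 — 2 points.

2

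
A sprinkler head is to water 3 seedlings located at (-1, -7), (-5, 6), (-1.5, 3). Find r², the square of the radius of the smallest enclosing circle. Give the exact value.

46.25

Call the three points A, B, C in the order given.
Side lengths²: AB² = 185, AC² = 100.25, BC² = 21.25.
Since AB² = 185 ≥ 100.25 + 21.25 = 121.5, the angle opposite AB is not acute, so the smallest enclosing circle has AB as diameter.
Centre = midpoint of AB = (-3, -0.5), r² = 185/4 = 46.25.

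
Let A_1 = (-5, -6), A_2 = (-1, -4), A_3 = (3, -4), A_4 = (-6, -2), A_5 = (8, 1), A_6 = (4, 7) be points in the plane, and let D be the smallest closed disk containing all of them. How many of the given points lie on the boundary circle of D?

3

By Welzl's lemma the MEC is supported by two points (diametrically opposite) or three points (on a circumcircle).
The minimum enclosing circle is determined by three boundary points: A_1, A_5, A_6.
Their circumcentre is (6/53, 4/53) with r² = 177125/2809.
The farthest remaining point A_4 is at distance² 117076/2809 ≤ 177125/2809.
The points at distance exactly r from the centre are A_1, A_5, A_6 — 3 points.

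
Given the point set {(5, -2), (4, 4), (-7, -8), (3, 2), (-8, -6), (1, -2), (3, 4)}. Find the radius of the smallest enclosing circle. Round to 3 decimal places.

A smallest enclosing disk is always determined by at most three of the input points on its boundary.
The farthest pair is (4, 4)–(-7, -8) with squared distance 265. The circle on this segment as diameter has centre (-1.5, -2) and r² = 265/4 = 66.25.
Check (5, -2): distance² to centre = 42.25 ≤ 66.25, so it lies inside.
All remaining points lie in this disk, and no smaller disk contains both endpoints, so this is the minimum enclosing circle.
r = √(66.25) ≈ 8.139.

8.139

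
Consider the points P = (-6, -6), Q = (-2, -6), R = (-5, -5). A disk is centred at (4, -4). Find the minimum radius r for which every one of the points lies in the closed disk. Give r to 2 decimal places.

The required radius is the distance from (4, -4) to the farthest point.
Squared distances: 104, 40, 82.
Maximum is 104, attained at P.
r = √104 ≈ 10.20.

10.20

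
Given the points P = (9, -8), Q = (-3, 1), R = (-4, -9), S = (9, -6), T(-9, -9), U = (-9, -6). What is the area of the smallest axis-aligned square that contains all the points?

The bounding box has width 18 and height 10.
An axis-aligned square enclosing the set must have side ≥ max(width, height).
So the minimum side is max(18, 10) = 18.
Area = 18² = 324.

324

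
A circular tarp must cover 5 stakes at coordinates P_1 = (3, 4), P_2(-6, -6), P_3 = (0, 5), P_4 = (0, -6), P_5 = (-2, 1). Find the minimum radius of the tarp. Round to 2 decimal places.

The farthest pair is P_1–P_2 with squared distance 181. The circle on this segment as diameter has centre (-1.5, -1) and r² = 181/4 = 45.25.
Check P_3: distance² to centre = 38.25 ≤ 45.25, so it lies inside.
All remaining points lie in this disk, and no smaller disk contains both endpoints, so this is the minimum enclosing circle.
r = √(45.25) ≈ 6.73.

6.73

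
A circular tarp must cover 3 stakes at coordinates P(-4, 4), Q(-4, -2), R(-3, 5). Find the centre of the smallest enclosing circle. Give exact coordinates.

Side lengths²: PQ² = 36, PR² = 2, QR² = 50.
Since QR² = 50 ≥ 36 + 2 = 38, the angle opposite QR is not acute, so the smallest enclosing circle has QR as diameter.
Centre = midpoint of QR = (-3.5, 1.5), r² = 50/4 = 12.5.
Centre = (-3.5, 1.5).

(-3.5, 1.5)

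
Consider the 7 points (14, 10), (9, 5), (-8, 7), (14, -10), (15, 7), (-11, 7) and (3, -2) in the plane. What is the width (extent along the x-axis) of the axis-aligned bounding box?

26

max x = 15, min x = -11, so width = 26.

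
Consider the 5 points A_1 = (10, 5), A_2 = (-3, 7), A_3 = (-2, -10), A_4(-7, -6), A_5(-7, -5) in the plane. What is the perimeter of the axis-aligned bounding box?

68

Width = max x − min x = 10 − (-7) = 17.
Height = max y − min y = 7 − (-10) = 17.
Perimeter = 2(17 + 17) = 68.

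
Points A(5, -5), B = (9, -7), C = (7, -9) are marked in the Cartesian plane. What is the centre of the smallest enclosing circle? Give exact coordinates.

(20/3, -20/3)

Side lengths²: AB² = 20, AC² = 20, BC² = 8.
Since AC² = 20 < 20 + 8 = 28, the triangle is acute, so the smallest enclosing circle is the circumcircle.
Circumcentre = (20/3, -20/3), r² = 50/9.
Centre = (20/3, -20/3).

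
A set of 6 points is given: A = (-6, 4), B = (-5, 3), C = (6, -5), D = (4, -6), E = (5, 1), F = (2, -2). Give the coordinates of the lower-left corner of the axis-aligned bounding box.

x-range [-6, 6], y-range [-6, 4].
The lower-left corner is (-6, -6).

(-6, -6)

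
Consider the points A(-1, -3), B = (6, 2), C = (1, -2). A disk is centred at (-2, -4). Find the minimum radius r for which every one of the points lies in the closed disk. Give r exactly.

The required radius is the distance from (-2, -4) to the farthest point.
Squared distances: 2, 100, 13.
Maximum is 100, attained at B.
r = √100 = 10.

10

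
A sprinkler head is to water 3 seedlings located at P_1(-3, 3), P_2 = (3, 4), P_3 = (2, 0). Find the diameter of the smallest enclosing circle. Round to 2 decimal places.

Side lengths²: P_1P_2² = 37, P_1P_3² = 34, P_2P_3² = 17.
Since P_1P_2² = 37 < 34 + 17 = 51, the triangle is acute, so the smallest enclosing circle is the circumcircle.
Circumcentre = (7/46, 119/46), r² = 10693/1058.
Diameter = 2r = 2√(10693/1058) ≈ 6.36.

6.36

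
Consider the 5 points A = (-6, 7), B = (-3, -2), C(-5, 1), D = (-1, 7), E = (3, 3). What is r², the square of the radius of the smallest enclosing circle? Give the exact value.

29585/1058

A smallest enclosing disk is always determined by at most three of the input points on its boundary.
The minimum enclosing circle is determined by three boundary points: A, B, E.
Their circumcentre is (-105/46, 149/46) with r² = 29585/1058.
The farthest remaining point D is at distance² 16705/1058 ≤ 29585/1058.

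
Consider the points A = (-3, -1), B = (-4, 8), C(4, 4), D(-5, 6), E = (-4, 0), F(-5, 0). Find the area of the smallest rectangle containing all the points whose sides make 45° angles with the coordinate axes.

78

In coordinates u = x + y, v = x − y the rectangle is axis-aligned; the map (x,y)→(u,v) scales areas by 2.
u-values: -4, 4, 8, 1, -4, -5; range = 8 − (-5) = 13.
v-values: -2, -12, 0, -11, -4, -5; range = 0 − (-12) = 12.
Area = (13 × 12) / 2 = 78.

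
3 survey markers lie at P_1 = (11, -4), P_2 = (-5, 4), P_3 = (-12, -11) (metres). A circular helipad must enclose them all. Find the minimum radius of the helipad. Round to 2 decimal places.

12.03

Side lengths²: P_1P_2² = 320, P_1P_3² = 578, P_2P_3² = 274.
Since P_1P_3² = 578 < 320 + 274 = 594, the triangle is acute, so the smallest enclosing circle is the circumcircle.
Circumcentre = (-22/37, -266/37), r² = 197965/1369.
r = √(197965/1369) ≈ 12.03.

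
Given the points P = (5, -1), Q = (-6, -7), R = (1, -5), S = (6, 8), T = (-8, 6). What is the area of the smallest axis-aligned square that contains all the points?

225

The bounding box has width 14 and height 15.
An axis-aligned square enclosing the set must have side ≥ max(width, height).
So the minimum side is max(14, 15) = 15.
Area = 15² = 225.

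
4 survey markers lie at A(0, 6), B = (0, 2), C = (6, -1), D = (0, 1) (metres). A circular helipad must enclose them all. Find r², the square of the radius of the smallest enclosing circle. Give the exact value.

By Welzl's lemma the MEC is supported by two points (diametrically opposite) or three points (on a circumcircle).
The farthest pair is A–C with squared distance 85. The circle on this segment as diameter has centre (3, 2.5) and r² = 85/4 = 21.25.
Check B: distance² to centre = 9.25 ≤ 21.25, so it lies inside.
All remaining points lie in this disk, and no smaller disk contains both endpoints, so this is the minimum enclosing circle.

21.25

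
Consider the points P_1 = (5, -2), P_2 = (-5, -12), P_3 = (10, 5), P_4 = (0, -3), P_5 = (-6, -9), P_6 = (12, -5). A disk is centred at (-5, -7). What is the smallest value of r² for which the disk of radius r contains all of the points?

369

The required radius is the distance from (-5, -7) to the farthest point.
Squared distances: 125, 25, 369, 41, 5, 293.
Maximum is 369, attained at P_3.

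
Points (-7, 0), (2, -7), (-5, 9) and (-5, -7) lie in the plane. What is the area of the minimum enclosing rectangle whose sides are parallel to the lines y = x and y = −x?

In coordinates u = x + y, v = x − y the rectangle is axis-aligned; the map (x,y)→(u,v) scales areas by 2.
u-values: -7, -5, 4, -12; range = 4 − (-12) = 16.
v-values: -7, 9, -14, 2; range = 9 − (-14) = 23.
Area = (16 × 23) / 2 = 184.

184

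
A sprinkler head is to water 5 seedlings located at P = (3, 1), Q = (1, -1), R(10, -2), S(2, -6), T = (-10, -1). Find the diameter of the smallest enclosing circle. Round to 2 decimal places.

By Welzl's lemma the MEC is supported by two points (diametrically opposite) or three points (on a circumcircle).
The farthest pair is R–T with squared distance 401. The circle on this segment as diameter has centre (0, -1.5) and r² = 401/4 = 100.25.
Check P: distance² to centre = 15.25 ≤ 100.25, so it lies inside.
All remaining points lie in this disk, and no smaller disk contains both endpoints, so this is the minimum enclosing circle.
Diameter = 2r = 2√(100.25) ≈ 20.02.

20.02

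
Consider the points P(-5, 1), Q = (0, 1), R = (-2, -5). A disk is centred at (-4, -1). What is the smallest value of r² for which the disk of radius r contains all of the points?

20

The required radius is the distance from (-4, -1) to the farthest point.
Squared distances: 5, 20, 20.
Maximum is 20, attained at Q.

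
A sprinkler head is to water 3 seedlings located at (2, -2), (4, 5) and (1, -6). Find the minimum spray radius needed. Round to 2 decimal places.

5.70

Call the three points A, B, C in the order given.
Side lengths²: AB² = 53, AC² = 17, BC² = 130.
Since BC² = 130 ≥ 53 + 17 = 70, the angle opposite BC is not acute, so the smallest enclosing circle has BC as diameter.
Centre = midpoint of BC = (2.5, -0.5), r² = 130/4 = 32.5.
r = √(32.5) ≈ 5.70.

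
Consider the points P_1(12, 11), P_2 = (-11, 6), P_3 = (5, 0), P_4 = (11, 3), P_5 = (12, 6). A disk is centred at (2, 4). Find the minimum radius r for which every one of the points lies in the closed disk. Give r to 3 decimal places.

13.153

The required radius is the distance from (2, 4) to the farthest point.
Squared distances: 149, 173, 25, 82, 104.
Maximum is 173, attained at P_2.
r = √173 ≈ 13.153.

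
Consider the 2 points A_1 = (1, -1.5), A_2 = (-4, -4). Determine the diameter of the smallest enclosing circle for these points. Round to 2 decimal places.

5.59

The smallest circle enclosing two points has them as diameter endpoints.
Centre = midpoint = (-1.5, -2.75); r² = |A_1A_2|²/4 = 31.25/4 = 7.8125.
Diameter = 2r = 2√(7.8125) ≈ 5.59.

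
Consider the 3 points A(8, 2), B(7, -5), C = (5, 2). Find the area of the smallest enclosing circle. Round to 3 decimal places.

Side lengths²: AB² = 50, AC² = 9, BC² = 53.
Since BC² = 53 < 50 + 9 = 59, the triangle is acute, so the smallest enclosing circle is the circumcircle.
Circumcentre = (6.5, -19/14), r² = 1325/98.
Area = π·r² = π·1325/98 ≈ 42.476.

42.476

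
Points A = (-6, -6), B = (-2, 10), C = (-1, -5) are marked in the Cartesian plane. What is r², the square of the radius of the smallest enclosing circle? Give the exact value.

68

Side lengths²: AB² = 272, AC² = 26, BC² = 226.
Since AB² = 272 ≥ 226 + 26 = 252, the angle opposite AB is not acute, so the smallest enclosing circle has AB as diameter.
Centre = midpoint of AB = (-4, 2), r² = 272/4 = 68.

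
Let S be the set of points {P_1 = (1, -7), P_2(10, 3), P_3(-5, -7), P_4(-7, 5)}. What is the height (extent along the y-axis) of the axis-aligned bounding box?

12

max y = 5, min y = -7, so height = 12.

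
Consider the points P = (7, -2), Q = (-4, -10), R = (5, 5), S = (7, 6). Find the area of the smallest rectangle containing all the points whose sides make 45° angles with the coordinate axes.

In coordinates u = x + y, v = x − y the rectangle is axis-aligned; the map (x,y)→(u,v) scales areas by 2.
u-values: 5, -14, 10, 13; range = 13 − (-14) = 27.
v-values: 9, 6, 0, 1; range = 9 − 0 = 9.
Area = (27 × 9) / 2 = 121.5.

121.5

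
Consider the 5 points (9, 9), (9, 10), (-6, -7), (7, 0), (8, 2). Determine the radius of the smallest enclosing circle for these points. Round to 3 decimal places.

11.336

The minimum enclosing circle of a finite set is fixed by two of the points (as a diameter) or three (as a circumcircle).
The farthest pair is (9, 10)–(-6, -7) with squared distance 514. The circle on this segment as diameter has centre (1.5, 1.5) and r² = 514/4 = 128.5.
Check (9, 9): distance² to centre = 112.5 ≤ 128.5, so it lies inside.
All remaining points lie in this disk, and no smaller disk contains both endpoints, so this is the minimum enclosing circle.
r = √(128.5) ≈ 11.336.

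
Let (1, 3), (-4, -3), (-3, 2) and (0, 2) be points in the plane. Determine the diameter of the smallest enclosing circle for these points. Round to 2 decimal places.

The farthest pair is (1, 3)–(-4, -3) with squared distance 61. The circle on this segment as diameter has centre (-1.5, 0) and r² = 61/4 = 15.25.
Check (-3, 2): distance² to centre = 6.25 ≤ 15.25, so it lies inside.
All remaining points lie in this disk, and no smaller disk contains both endpoints, so this is the minimum enclosing circle.
Diameter = 2r = 2√(15.25) ≈ 7.81.

7.81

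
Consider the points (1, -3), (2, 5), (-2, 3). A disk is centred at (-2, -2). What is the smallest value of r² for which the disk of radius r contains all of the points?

The required radius is the distance from (-2, -2) to the farthest point.
Squared distances: 10, 65, 25.
Maximum is 65, attained at (2, 5).

65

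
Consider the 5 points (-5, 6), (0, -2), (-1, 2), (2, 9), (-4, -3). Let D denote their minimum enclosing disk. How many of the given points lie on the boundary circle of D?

2

A smallest enclosing disk is always determined by at most three of the input points on its boundary.
The farthest pair is (2, 9)–(-4, -3) with squared distance 180. The circle on this segment as diameter has centre (-1, 3) and r² = 180/4 = 45.
Check (-5, 6): distance² to centre = 25 ≤ 45, so it lies inside.
All remaining points lie in this disk, and no smaller disk contains both endpoints, so this is the minimum enclosing circle.
The points at distance exactly r from the centre are (2, 9), (-4, -3) — 2 points.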